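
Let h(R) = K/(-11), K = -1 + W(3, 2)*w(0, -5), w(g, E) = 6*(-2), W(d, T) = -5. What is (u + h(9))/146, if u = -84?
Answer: -983/1606 ≈ -0.61208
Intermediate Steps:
w(g, E) = -12
K = 59 (K = -1 - 5*(-12) = -1 + 60 = 59)
h(R) = -59/11 (h(R) = 59/(-11) = 59*(-1/11) = -59/11)
(u + h(9))/146 = (-84 - 59/11)/146 = -983/11*1/146 = -983/1606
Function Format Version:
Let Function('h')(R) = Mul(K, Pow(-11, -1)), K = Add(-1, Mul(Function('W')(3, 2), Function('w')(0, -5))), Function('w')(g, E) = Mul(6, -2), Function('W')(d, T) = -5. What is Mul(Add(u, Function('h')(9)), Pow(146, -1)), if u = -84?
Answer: Rational(-983, 1606) ≈ -0.61208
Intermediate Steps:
Function('w')(g, E) = -12
K = 59 (K = Add(-1, Mul(-5, -12)) = Add(-1, 60) = 59)
Function('h')(R) = Rational(-59, 11) (Function('h')(R) = Mul(59, Pow(-11, -1)) = Mul(59, Rational(-1, 11)) = Rational(-59, 11))
Mul(Add(u, Function('h')(9)), Pow(146, -1)) = Mul(Add(-84, Rational(-59, 11)), Pow(146, -1)) = Mul(Rational(-983, 11), Rational(1, 146)) = Rational(-983, 1606)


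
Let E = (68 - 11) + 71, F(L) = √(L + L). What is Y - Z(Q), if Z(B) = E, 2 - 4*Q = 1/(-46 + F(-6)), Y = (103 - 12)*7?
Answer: 509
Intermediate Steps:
Y = 637 (Y = 91*7 = 637)
F(L) = √2*√L (F(L) = √(2*L) = √2*√L)
Q = ½ - 1/(4*(-46 + 2*I*√3)) (Q = ½ - 1/(4*(-46 + √2*√(-6))) = ½ - 1/(4*(-46 + √2*(I*√6))) = ½ - 1/(4*(-46 + 2*I*√3)) ≈ 0.5054 + 0.00040697*I)
E = 128 (E = 57 + 71 = 128)
Z(B) = 128
Y - Z(Q) = 637 - 1*128 = 637 - 128 = 509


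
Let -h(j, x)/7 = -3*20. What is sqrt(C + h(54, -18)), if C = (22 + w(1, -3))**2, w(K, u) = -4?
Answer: 2*sqrt(186) ≈ 27.276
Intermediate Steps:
h(j, x) = 420 (h(j, x) = -(-21)*20 = -7*(-60) = 420)
C = 324 (C = (22 - 4)**2 = 18**2 = 324)
sqrt(C + h(54, -18)) = sqrt(324 + 420) = sqrt(744) = 2*sqrt(186)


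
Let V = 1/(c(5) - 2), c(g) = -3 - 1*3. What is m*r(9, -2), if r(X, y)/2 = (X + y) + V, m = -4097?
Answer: -225335/4 ≈ -56334.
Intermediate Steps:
c(g) = -6 (c(g) = -3 - 3 = -6)
V = -⅛ (V = 1/(-6 - 2) = 1/(-8) = -⅛ ≈ -0.12500)
r(X, y) = -¼ + 2*X + 2*y (r(X, y) = 2*((X + y) - ⅛) = 2*(-⅛ + X + y) = -¼ + 2*X + 2*y)
m*r(9, -2) = -4097*(-¼ + 2*9 + 2*(-2)) = -4097*(-¼ + 18 - 4) = -4097*55/4 = -225335/4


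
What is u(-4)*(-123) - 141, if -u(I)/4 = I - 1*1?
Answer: -2601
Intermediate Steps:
u(I) = 4 - 4*I (u(I) = -4*(I - 1*1) = -4*(I - 1) = -4*(-1 + I) = 4 - 4*I)
u(-4)*(-123) - 141 = (4 - 4*(-4))*(-123) - 141 = (4 + 16)*(-123) - 141 = 20*(-123) - 141 = -2460 - 141 = -2601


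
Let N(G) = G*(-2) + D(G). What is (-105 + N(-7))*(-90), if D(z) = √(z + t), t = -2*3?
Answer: 8190 - 90*I*√13 ≈ 8190.0 - 324.5*I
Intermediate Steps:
t = -6
D(z) = √(-6 + z) (D(z) = √(z - 6) = √(-6 + z))
N(G) = √(-6 + G) - 2*G (N(G) = G*(-2) + √(-6 + G) = -2*G + √(-6 + G) = √(-6 + G) - 2*G)
(-105 + N(-7))*(-90) = (-105 + (√(-6 - 7) - 2*(-7)))*(-90) = (-105 + (√(-13) + 14))*(-90) = (-105 + (I*√13 + 14))*(-90) = (-105 + (14 + I*√13))*(-90) = (-91 + I*√13)*(-90) = 8190 - 90*I*√13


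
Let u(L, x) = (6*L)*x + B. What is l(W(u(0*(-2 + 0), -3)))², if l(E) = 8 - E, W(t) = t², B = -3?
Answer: 1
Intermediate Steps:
u(L, x) = -3 + 6*L*x (u(L, x) = (6*L)*x - 3 = 6*L*x - 3 = -3 + 6*L*x)
l(W(u(0*(-2 + 0), -3)))² = (8 - (-3 + 6*(0*(-2 + 0))*(-3))²)² = (8 - (-3 + 6*(0*(-2))*(-3))²)² = (8 - (-3 + 6*0*(-3))²)² = (8 - (-3 + 0)²)² = (8 - 1*(-3)²)² = (8 - 1*9)² = (8 - 9)² = (-1)² = 1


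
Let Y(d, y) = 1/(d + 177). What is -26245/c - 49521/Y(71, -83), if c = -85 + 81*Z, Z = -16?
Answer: -16960322003/1381 ≈ -1.2281e+7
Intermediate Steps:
Y(d, y) = 1/(177 + d)
c = -1381 (c = -85 + 81*(-16) = -85 - 1296 = -1381)
-26245/c - 49521/Y(71, -83) = -26245/(-1381) - 49521/(1/(177 + 71)) = -26245*(-1/1381) - 49521/(1/248) = 26245/1381 - 49521/1/248 = 26245/1381 - 49521*248 = 26245/1381 - 12281208 = -16960322003/1381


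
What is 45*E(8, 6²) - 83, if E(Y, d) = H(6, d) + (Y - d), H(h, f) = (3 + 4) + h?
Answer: -758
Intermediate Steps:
H(h, f) = 7 + h
E(Y, d) = 13 + Y - d (E(Y, d) = (7 + 6) + (Y - d) = 13 + (Y - d) = 13 + Y - d)
45*E(8, 6²) - 83 = 45*(13 + 8 - 1*6²) - 83 = 45*(13 + 8 - 1*36) - 83 = 45*(13 + 8 - 36) - 83 = 45*(-15) - 83 = -675 - 83 = -758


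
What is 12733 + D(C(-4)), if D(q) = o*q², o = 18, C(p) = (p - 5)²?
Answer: 130831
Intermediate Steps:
C(p) = (-5 + p)²
D(q) = 18*q²
12733 + D(C(-4)) = 12733 + 18*((-5 - 4)²)² = 12733 + 18*((-9)²)² = 12733 + 18*81² = 12733 + 18*6561 = 12733 + 118098 = 130831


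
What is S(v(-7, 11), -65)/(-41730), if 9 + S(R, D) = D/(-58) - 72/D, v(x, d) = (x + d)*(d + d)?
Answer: 25529/157322100 ≈ 0.00016227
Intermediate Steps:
v(x, d) = 2*d*(d + x) (v(x, d) = (d + x)*(2*d) = 2*d*(d + x))
S(R, D) = -9 - 72/D - D/58 (S(R, D) = -9 + (D/(-58) - 72/D) = -9 + (D*(-1/58) - 72/D) = -9 + (-D/58 - 72/D) = -9 + (-72/D - D/58) = -9 - 72/D - D/58)
S(v(-7, 11), -65)/(-41730) = (-9 - 72/(-65) - 1/58*(-65))/(-41730) = (-9 - 72*(-1/65) + 65/58)*(-1/41730) = (-9 + 72/65 + 65/58)*(-1/41730) = -25529/3770*(-1/41730) = 25529/157322100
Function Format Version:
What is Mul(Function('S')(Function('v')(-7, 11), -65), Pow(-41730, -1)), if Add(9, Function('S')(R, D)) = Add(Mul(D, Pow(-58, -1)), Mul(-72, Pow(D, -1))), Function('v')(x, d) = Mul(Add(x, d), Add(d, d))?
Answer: Rational(25529, 157322100) ≈ 0.00016227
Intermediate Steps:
Function('v')(x, d) = Mul(2, d, Add(d, x)) (Function('v')(x, d) = Mul(Add(d, x), Mul(2, d)) = Mul(2, d, Add(d, x)))
Function('S')(R, D) = Add(-9, Mul(-72, Pow(D, -1)), Mul(Rational(-1, 58), D)) (Function('S')(R, D) = Add(-9, Add(Mul(D, Pow(-58, -1)), Mul(-72, Pow(D, -1)))) = Add(-9, Add(Mul(D, Rational(-1, 58)), Mul(-72, Pow(D, -1)))) = Add(-9, Add(Mul(Rational(-1, 58), D), Mul(-72, Pow(D, -1)))) = Add(-9, Add(Mul(-72, Pow(D, -1)), Mul(Rational(-1, 58), D))) = Add(-9, Mul(-72, Pow(D, -1)), Mul(Rational(-1, 58), D)))
Mul(Function('S')(Function('v')(-7, 11), -65), Pow(-41730, -1)) = Mul(Add(-9, Mul(-72, Pow(-65, -1)), Mul(Rational(-1, 58), -65)), Pow(-41730, -1)) = Mul(Add(-9, Mul(-72, Rational(-1, 65)), Rational(65, 58)), Rational(-1, 41730)) = Mul(Add(-9, Rational(72, 65), Rational(65, 58)), Rational(-1, 41730)) = Mul(Rational(-25529, 3770), Rational(-1, 41730)) = Rational(25529, 157322100)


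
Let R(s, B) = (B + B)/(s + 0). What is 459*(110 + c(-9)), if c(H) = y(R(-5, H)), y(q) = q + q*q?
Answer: 1452276/25 ≈ 58091.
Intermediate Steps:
R(s, B) = 2*B/s (R(s, B) = (2*B)/s = 2*B/s)
y(q) = q + q²
c(H) = -2*H*(1 - 2*H/5)/5 (c(H) = (2*H/(-5))*(1 + 2*H/(-5)) = (2*H*(-⅕))*(1 + 2*H*(-⅕)) = (-2*H/5)*(1 - 2*H/5) = -2*H*(1 - 2*H/5)/5)
459*(110 + c(-9)) = 459*(110 + (2/25)*(-9)*(-5 + 2*(-9))) = 459*(110 + (2/25)*(-9)*(-5 - 18)) = 459*(110 + (2/25)*(-9)*(-23)) = 459*(110 + 414/25) = 459*(3164/25) = 1452276/25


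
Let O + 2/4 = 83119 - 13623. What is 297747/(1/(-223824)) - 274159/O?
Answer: -9262766723619566/138991 ≈ -6.6643e+10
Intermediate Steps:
O = 138991/2 (O = -½ + (83119 - 13623) = -½ + 69496 = 138991/2 ≈ 69496.)
297747/(1/(-223824)) - 274159/O = 297747/(1/(-223824)) - 274159/138991/2 = 297747/(-1/223824) - 274159*2/138991 = 297747*(-223824) - 548318/138991 = -66642924528 - 548318/138991 = -9262766723619566/138991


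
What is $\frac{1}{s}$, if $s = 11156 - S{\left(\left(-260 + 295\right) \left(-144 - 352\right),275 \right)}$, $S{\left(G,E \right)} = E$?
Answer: $\frac{1}{10881} \approx 9.1903 \cdot 10^{-5}$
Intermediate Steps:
$s = 10881$ ($s = 11156 - 275 = 10881$)
$\frac{1}{s} = \frac{1}{10881}$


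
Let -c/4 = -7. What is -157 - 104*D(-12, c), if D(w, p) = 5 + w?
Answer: 571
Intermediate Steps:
c = 28 (c = -4*(-7) = 28)
-157 - 104*D(-12, c) = -157 - 104*(5 - 12) = -157 - 104*(-7) = -157 + 728 = 571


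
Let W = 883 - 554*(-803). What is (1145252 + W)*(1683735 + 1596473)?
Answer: 5218801087376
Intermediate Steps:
W = 445745 (W = 883 + 444862 = 445745)
(1145252 + W)*(1683735 + 1596473) = (1145252 + 445745)*(1683735 + 1596473) = 1590997*3280208 = 5218801087376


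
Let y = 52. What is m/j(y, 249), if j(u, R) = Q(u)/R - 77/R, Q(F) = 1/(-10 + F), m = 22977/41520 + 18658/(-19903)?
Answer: 10437246099/8401454360 ≈ 1.2423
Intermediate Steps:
m = -105789643/275457520 (m = 22977*(1/41520) + 18658*(-1/19903) = 7659/13840 - 18658/19903 = -105789643/275457520 ≈ -0.38405)
j(u, R) = -77/R + 1/(R*(-10 + u)) (j(u, R) = 1/((-10 + u)*R) - 77/R = 1/(R*(-10 + u)) - 77/R = -77/R + 1/(R*(-10 + u)))
m/j(y, 249) = -105789643*249*(-10 + 52)/(771 - 77*52)/275457520 = -105789643*10458/(771 - 4004)/275457520 = -105789643/(275457520*((1/249)*(1/42)*(-3233))) = -105789643/(275457520*(-3233/10458)) = -105789643/275457520*(-10458/3233) = 10437246099/8401454360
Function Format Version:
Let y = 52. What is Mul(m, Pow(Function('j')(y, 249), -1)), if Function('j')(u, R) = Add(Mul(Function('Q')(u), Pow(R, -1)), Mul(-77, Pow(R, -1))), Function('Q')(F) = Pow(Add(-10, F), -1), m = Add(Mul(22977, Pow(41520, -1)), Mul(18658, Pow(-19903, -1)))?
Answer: Rational(10437246099, 8401454360) ≈ 1.2423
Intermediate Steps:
m = Rational(-105789643, 275457520) (m = Add(Mul(22977, Rational(1, 41520)), Mul(18658, Rational(-1, 19903))) = Add(Rational(7659, 13840), Rational(-18658, 19903)) = Rational(-105789643, 275457520) ≈ -0.38405)
Function('j')(u, R) = Add(Mul(-77, Pow(R, -1)), Mul(Pow(R, -1), Pow(Add(-10, u), -1))) (Function('j')(u, R) = Add(Mul(Pow(Add(-10, u), -1), Pow(R, -1)), Mul(-77, Pow(R, -1))) = Add(Mul(Pow(R, -1), Pow(Add(-10, u), -1)), Mul(-77, Pow(R, -1))) = Add(Mul(-77, Pow(R, -1)), Mul(Pow(R, -1), Pow(Add(-10, u), -1))))
Mul(m, Pow(Function('j')(y, 249), -1)) = Mul(Rational(-105789643, 275457520), Pow(Mul(Pow(249, -1), Pow(Add(-10, 52), -1), Add(771, Mul(-77, 52))), -1)) = Mul(Rational(-105789643, 275457520), Pow(Mul(Rational(1, 249), Pow(42, -1), Add(771, -4004)), -1)) = Mul(Rational(-105789643, 275457520), Pow(Mul(Rational(1, 249), Rational(1, 42), -3233), -1)) = Mul(Rational(-105789643, 275457520), Pow(Rational(-3233, 10458), -1)) = Mul(Rational(-105789643, 275457520), Rational(-10458, 3233)) = Rational(10437246099, 8401454360)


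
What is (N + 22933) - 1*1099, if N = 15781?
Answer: 37615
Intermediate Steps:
(N + 22933) - 1*1099 = (15781 + 22933) - 1*1099 = 38714 - 1099 = 37615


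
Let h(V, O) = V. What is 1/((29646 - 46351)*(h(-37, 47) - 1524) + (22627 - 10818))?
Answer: 1/26088314 ≈ 3.8331e-8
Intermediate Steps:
1/((29646 - 46351)*(h(-37, 47) - 1524) + (22627 - 10818)) = 1/((29646 - 46351)*(-37 - 1524) + (22627 - 10818)) = 1/(-16705*(-1561) + 11809) = 1/(26076505 + 11809) = 1/26088314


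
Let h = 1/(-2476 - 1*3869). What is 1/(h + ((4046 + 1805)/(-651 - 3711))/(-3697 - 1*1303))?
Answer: 9225630000/1020973 ≈ 9036.1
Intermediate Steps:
h = -1/6345 (h = 1/(-2476 - 3869) = 1/(-6345) = -1/6345 ≈ -0.00015760)
1/(h + ((4046 + 1805)/(-651 - 3711))/(-3697 - 1*1303)) = 1/(-1/6345 + ((4046 + 1805)/(-651 - 3711))/(-3697 - 1*1303)) = 1/(-1/6345 + (5851/(-4362))/(-3697 - 1303)) = 1/(-1/6345 + (5851*(-1/4362))/(-5000)) = 1/(-1/6345 - 5851/4362*(-1/5000)) = 1/(-1/6345 + 5851/21810000) = 1/(1020973/9225630000) = 9225630000/1020973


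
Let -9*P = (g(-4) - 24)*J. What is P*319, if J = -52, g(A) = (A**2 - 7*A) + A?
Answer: 265408/9 ≈ 29490.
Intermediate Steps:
g(A) = A**2 - 6*A
P = 832/9 (P = -(-4*(-6 - 4) - 24)*(-52)/9 = -(-4*(-10) - 24)*(-52)/9 = -(40 - 24)*(-52)/9 = -16*(-52)/9 = -1/9*(-832) = 832/9 ≈ 92.444)
P*319 = (832/9)*319 = 265408/9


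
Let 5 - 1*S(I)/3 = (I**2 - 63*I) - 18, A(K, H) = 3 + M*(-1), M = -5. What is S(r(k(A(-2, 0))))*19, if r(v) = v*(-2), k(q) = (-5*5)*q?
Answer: -7682289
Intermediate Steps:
A(K, H) = 8 (A(K, H) = 3 - 5*(-1) = 3 + 5 = 8)
k(q) = -25*q
r(v) = -2*v
S(I) = 69 - 3*I**2 + 189*I (S(I) = 15 - 3*((I**2 - 63*I) - 18) = 15 - 3*(-18 + I**2 - 63*I) = 15 + (54 - 3*I**2 + 189*I) = 69 - 3*I**2 + 189*I)
S(r(k(A(-2, 0))))*19 = (69 - 3*(-(-50)*8)**2 + 189*(-(-50)*8))*19 = (69 - 3*(-2*(-200))**2 + 189*(-2*(-200)))*19 = (69 - 3*400**2 + 189*400)*19 = (69 - 3*160000 + 75600)*19 = (69 - 480000 + 75600)*19 = -404331*19 = -7682289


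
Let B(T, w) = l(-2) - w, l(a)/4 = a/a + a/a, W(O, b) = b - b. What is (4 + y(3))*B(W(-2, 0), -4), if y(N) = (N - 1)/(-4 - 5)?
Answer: 136/3 ≈ 45.333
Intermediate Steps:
W(O, b) = 0
l(a) = 8 (l(a) = 4*(a/a + a/a) = 4*(1 + 1) = 4*2 = 8)
y(N) = ⅑ - N/9 (y(N) = (-1 + N)/(-9) = (-1 + N)*(-⅑) = ⅑ - N/9)
B(T, w) = 8 - w
(4 + y(3))*B(W(-2, 0), -4) = (4 + (⅑ - ⅑*3))*(8 - 1*(-4)) = (4 + (⅑ - ⅓))*(8 + 4) = (4 - 2/9)*12 = (34/9)*12 = 136/3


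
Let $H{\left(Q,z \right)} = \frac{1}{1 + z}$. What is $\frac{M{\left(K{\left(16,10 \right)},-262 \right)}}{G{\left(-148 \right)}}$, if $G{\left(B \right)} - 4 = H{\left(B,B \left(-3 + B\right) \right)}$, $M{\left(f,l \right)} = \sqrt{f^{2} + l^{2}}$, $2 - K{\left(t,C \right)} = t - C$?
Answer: $\frac{44698 \sqrt{17165}}{89397} \approx 65.507$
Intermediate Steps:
$K{\left(t,C \right)} = 2 + C - t$ ($K{\left(t,C \right)} = 2 - \left(t - C\right) = 2 + \left(C - t\right) = 2 + C - t$)
$G{\left(B \right)} = 4 + \frac{1}{1 + B \left(-3 + B\right)}$
$\frac{M{\left(K{\left(16,10 \right)},-262 \right)}}{G{\left(-148 \right)}} = \frac{\sqrt{\left(2 + 10 - 16\right)^{2} + \left(-262\right)^{2}}}{\frac{1}{1 - 148 \left(-3 - 148\right)} \left(5 + 4 \left(-148\right) \left(-3 - 148\right)\right)} = \frac{\sqrt{\left(2 + 10 - 16\right)^{2} + 68644}}{\frac{1}{1 - -22348} \left(5 + 4 \left(-148\right) \left(-151\right)\right)} = \frac{\sqrt{\left(-4\right)^{2} + 68644}}{\frac{1}{1 + 22348} \left(5 + 89392\right)} = \frac{\sqrt{16 + 68644}}{\frac{1}{22349} \cdot 89397} = \frac{\sqrt{68660}}{\frac{1}{22349} \cdot 89397} = \frac{2 \sqrt{17165}}{\frac{89397}{22349}} = 2 \sqrt{17165} \cdot \frac{22349}{89397} = \frac{44698 \sqrt{17165}}{89397}$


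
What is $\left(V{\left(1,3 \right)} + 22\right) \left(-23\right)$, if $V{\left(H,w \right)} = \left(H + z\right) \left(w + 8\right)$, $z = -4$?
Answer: $253$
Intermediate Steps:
$V{\left(H,w \right)} = \left(-4 + H\right) \left(8 + w\right)$ ($V{\left(H,w \right)} = \left(H - 4\right) \left(w + 8\right) = \left(-4 + H\right) \left(8 + w\right)$)
$\left(V{\left(1,3 \right)} + 22\right) \left(-23\right) = \left(\left(-32 - 12 + 8 \cdot 1 + 1 \cdot 3\right) + 22\right) \left(-23\right) = \left(\left(-32 - 12 + 8 + 3\right) + 22\right) \left(-23\right) = \left(-33 + 22\right) \left(-23\right) = \left(-11\right) \left(-23\right) = 253$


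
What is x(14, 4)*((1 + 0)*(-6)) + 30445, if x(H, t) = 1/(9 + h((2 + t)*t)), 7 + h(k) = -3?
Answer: 30451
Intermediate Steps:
h(k) = -10 (h(k) = -7 - 3 = -10)
x(H, t) = -1 (x(H, t) = 1/(9 - 10) = 1/(-1) = -1)
x(14, 4)*((1 + 0)*(-6)) + 30445 = -(1 + 0)*(-6) + 30445 = -(-6) + 30445 = -1*(-6) + 30445 = 6 + 30445 = 30451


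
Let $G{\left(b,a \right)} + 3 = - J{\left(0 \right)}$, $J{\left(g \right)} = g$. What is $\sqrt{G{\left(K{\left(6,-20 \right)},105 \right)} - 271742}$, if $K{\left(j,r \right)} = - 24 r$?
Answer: $i \sqrt{271745} \approx 521.29 i$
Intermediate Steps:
$G{\left(b,a \right)} = -3$ ($G{\left(b,a \right)} = -3 - 0 = -3 + 0 = -3$)
$\sqrt{G{\left(K{\left(6,-20 \right)},105 \right)} - 271742} = \sqrt{-3 - 271742} = \sqrt{-271745} = i \sqrt{271745}$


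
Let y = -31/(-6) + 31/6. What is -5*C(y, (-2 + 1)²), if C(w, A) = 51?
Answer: -255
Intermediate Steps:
y = 31/3 (y = -31*(-⅙) + 31*(⅙) = 31/6 + 31/6 = 31/3 ≈ 10.333)
-5*C(y, (-2 + 1)²) = -5*51 = -255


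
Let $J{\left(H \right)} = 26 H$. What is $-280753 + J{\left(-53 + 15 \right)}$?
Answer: $-281741$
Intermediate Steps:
$-280753 + J{\left(-53 + 15 \right)} = -280753 + 26 \left(-53 + 15\right) = -280753 + 26 \left(-38\right) = -280753 - 988 = -281741$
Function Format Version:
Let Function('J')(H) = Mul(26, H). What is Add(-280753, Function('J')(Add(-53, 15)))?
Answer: -281741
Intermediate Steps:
Add(-280753, Function('J')(Add(-53, 15))) = Add(-280753, Mul(26, Add(-53, 15))) = Add(-280753, Mul(26, -38)) = Add(-280753, -988) = -281741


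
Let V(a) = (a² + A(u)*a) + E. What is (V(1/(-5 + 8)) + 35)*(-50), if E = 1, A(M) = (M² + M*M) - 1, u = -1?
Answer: -16400/9 ≈ -1822.2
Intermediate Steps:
A(M) = -1 + 2*M² (A(M) = (M² + M²) - 1 = 2*M² - 1 = -1 + 2*M²)
V(a) = 1 + a + a² (V(a) = (a² + (-1 + 2*(-1)²)*a) + 1 = (a² + (-1 + 2*1)*a) + 1 = (a² + (-1 + 2)*a) + 1 = (a² + 1*a) + 1 = (a² + a) + 1 = (a + a²) + 1 = 1 + a + a²)
(V(1/(-5 + 8)) + 35)*(-50) = ((1 + 1/(-5 + 8) + (1/(-5 + 8))²) + 35)*(-50) = ((1 + 1/3 + (1/3)²) + 35)*(-50) = ((1 + ⅓ + (⅓)²) + 35)*(-50) = ((1 + ⅓ + ⅑) + 35)*(-50) = (13/9 + 35)*(-50) = (328/9)*(-50) = -16400/9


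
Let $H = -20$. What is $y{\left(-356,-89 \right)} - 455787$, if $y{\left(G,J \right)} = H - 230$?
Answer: $-456037$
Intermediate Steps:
$y{\left(G,J \right)} = -250$ ($y{\left(G,J \right)} = -20 - 230 = -250$)
$y{\left(-356,-89 \right)} - 455787 = -250 - 455787 = -456037$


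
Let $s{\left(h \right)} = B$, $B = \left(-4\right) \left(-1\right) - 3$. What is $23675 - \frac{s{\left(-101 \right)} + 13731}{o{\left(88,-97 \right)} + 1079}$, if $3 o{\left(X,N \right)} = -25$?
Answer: $\frac{19000726}{803} \approx 23662.0$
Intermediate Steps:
$B = 1$ ($B = 4 - 3 = 1$)
$s{\left(h \right)} = 1$
$o{\left(X,N \right)} = - \frac{25}{3}$ ($o{\left(X,N \right)} = \frac{1}{3} \left(-25\right) = - \frac{25}{3}$)
$23675 - \frac{s{\left(-101 \right)} + 13731}{o{\left(88,-97 \right)} + 1079} = 23675 - \frac{1 + 13731}{- \frac{25}{3} + 1079} = 23675 - \frac{13732}{\frac{3212}{3}} = 23675 - 13732 \cdot \frac{3}{3212} = 23675 - \frac{10299}{803} = \frac{19000726}{803}$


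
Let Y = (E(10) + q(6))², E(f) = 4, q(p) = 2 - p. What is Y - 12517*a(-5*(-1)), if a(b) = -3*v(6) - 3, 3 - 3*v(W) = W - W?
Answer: 75102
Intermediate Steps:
v(W) = 1 (v(W) = 1 - (W - W)/3 = 1 - ⅓*0 = 1 + 0 = 1)
a(b) = -6 (a(b) = -3*1 - 3 = -3 - 3 = -6)
Y = 0 (Y = (4 + (2 - 1*6))² = (4 + (2 - 6))² = (4 - 4)² = 0² = 0)
Y - 12517*a(-5*(-1)) = 0 - 12517*(-6) = 0 + 75102 = 75102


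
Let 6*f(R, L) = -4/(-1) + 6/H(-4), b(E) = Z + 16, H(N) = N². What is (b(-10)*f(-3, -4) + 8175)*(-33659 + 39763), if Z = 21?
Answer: 300389285/6 ≈ 5.0065e+7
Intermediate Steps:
b(E) = 37 (b(E) = 21 + 16 = 37)
f(R, L) = 35/48 (f(R, L) = (-4/(-1) + 6/((-4)²))/6 = (-4*(-1) + 6/16)/6 = (4 + 6*(1/16))/6 = (4 + 3/8)/6 = (⅙)*(35/8) = 35/48)
(b(-10)*f(-3, -4) + 8175)*(-33659 + 39763) = (37*(35/48) + 8175)*(-33659 + 39763) = (1295/48 + 8175)*6104 = (393695/48)*6104 = 300389285/6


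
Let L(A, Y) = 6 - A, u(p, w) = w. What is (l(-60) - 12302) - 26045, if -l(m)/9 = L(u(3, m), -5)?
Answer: -38941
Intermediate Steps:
l(m) = -54 + 9*m (l(m) = -9*(6 - m) = -54 + 9*m)
(l(-60) - 12302) - 26045 = ((-54 + 9*(-60)) - 12302) - 26045 = ((-54 - 540) - 12302) - 26045 = (-594 - 12302) - 26045 = -12896 - 26045 = -38941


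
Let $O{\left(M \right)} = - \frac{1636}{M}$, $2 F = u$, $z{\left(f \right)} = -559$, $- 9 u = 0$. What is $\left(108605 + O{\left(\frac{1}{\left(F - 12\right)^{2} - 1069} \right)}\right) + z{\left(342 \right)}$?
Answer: $1621346$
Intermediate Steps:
$u = 0$ ($u = \left(- \frac{1}{9}\right) 0 = 0$)
$F = 0$ ($F = \frac{1}{2} \cdot 0 = 0$)
$\left(108605 + O{\left(\frac{1}{\left(F - 12\right)^{2} - 1069} \right)}\right) + z{\left(342 \right)} = \left(108605 - \frac{1636}{\frac{1}{\left(0 - 12\right)^{2} - 1069}}\right) - 559 = \left(108605 - \frac{1636}{\frac{1}{\left(-12\right)^{2} - 1069}}\right) - 559 = \left(108605 - \frac{1636}{\frac{1}{144 - 1069}}\right) - 559 = \left(108605 - \frac{1636}{\frac{1}{-925}}\right) - 559 = \left(108605 - \frac{1636}{- \frac{1}{925}}\right) - 559 = \left(108605 - -1513300\right) - 559 = \left(108605 + 1513300\right) - 559 = 1621905 - 559 = 1621346$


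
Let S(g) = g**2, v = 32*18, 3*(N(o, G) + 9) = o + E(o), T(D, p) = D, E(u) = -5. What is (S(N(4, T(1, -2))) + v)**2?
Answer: 35617024/81 ≈ 4.3972e+5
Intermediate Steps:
N(o, G) = -32/3 + o/3 (N(o, G) = -9 + (o - 5)/3 = -9 + (-5 + o)/3 = -9 + (-5/3 + o/3) = -32/3 + o/3)
v = 576
(S(N(4, T(1, -2))) + v)**2 = ((-32/3 + (1/3)*4)**2 + 576)**2 = ((-32/3 + 4/3)**2 + 576)**2 = ((-28/3)**2 + 576)**2 = (784/9 + 576)**2 = (5968/9)**2 = 35617024/81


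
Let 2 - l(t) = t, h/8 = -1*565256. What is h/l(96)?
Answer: 2261024/47 ≈ 48107.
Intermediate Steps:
h = -4522048 (h = 8*(-1*565256) = 8*(-565256) = -4522048)
l(t) = 2 - t
h/l(96) = -4522048/(2 - 1*96) = -4522048/(2 - 96) = -4522048/(-94) = -4522048*(-1/94) = 2261024/47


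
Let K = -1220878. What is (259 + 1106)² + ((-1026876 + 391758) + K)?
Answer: 7229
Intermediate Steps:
(259 + 1106)² + ((-1026876 + 391758) + K) = (259 + 1106)² + ((-1026876 + 391758) - 1220878) = 1365² + (-635118 - 1220878) = 1863225 - 1855996 = 7229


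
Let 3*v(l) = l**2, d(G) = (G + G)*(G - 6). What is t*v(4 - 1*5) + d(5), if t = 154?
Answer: 124/3 ≈ 41.333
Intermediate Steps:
d(G) = 2*G*(-6 + G) (d(G) = (2*G)*(-6 + G) = 2*G*(-6 + G))
v(l) = l**2/3
t*v(4 - 1*5) + d(5) = 154*((4 - 1*5)**2/3) + 2*5*(-6 + 5) = 154*((4 - 5)**2/3) + 2*5*(-1) = 154*((1/3)*(-1)**2) - 10 = 154*((1/3)*1) - 10 = 154*(1/3) - 10 = 154/3 - 10 = 124/3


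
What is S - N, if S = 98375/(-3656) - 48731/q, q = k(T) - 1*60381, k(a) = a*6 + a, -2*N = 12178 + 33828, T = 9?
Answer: 2533462964555/110261304 ≈ 22977.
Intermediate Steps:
N = -23003 (N = -(12178 + 33828)/2 = -½*46006 = -23003)
k(a) = 7*a (k(a) = 6*a + a = 7*a)
q = -60318 (q = 7*9 - 1*60381 = 63 - 60381 = -60318)
S = -2877811357/110261304 (S = 98375/(-3656) - 48731/(-60318) = 98375*(-1/3656) - 48731*(-1/60318) = -98375/3656 + 48731/60318 = -2877811357/110261304 ≈ -26.100)
S - N = -2877811357/110261304 - 1*(-23003) = -2877811357/110261304 + 23003 = 2533462964555/110261304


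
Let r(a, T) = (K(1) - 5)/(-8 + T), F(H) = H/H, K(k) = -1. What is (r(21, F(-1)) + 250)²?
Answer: 3083536/49 ≈ 62929.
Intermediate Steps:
F(H) = 1
r(a, T) = -6/(-8 + T) (r(a, T) = (-1 - 5)/(-8 + T) = -6/(-8 + T))
(r(21, F(-1)) + 250)² = (-6/(-8 + 1) + 250)² = (-6/(-7) + 250)² = (-6*(-⅐) + 250)² = (6/7 + 250)² = (1756/7)² = 3083536/49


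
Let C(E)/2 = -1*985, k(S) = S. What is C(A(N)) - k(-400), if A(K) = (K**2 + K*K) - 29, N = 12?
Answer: -1570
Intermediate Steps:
A(K) = -29 + 2*K**2 (A(K) = (K**2 + K**2) - 29 = 2*K**2 - 29 = -29 + 2*K**2)
C(E) = -1970 (C(E) = 2*(-1*985) = 2*(-985) = -1970)
C(A(N)) - k(-400) = -1970 - 1*(-400) = -1970 + 400 = -1570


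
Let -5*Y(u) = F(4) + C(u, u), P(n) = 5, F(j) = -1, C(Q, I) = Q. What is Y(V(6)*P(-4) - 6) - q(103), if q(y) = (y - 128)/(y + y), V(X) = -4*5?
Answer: 22167/1030 ≈ 21.521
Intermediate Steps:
V(X) = -20
q(y) = (-128 + y)/(2*y) (q(y) = (-128 + y)/((2*y)) = (-128 + y)*(1/(2*y)) = (-128 + y)/(2*y))
Y(u) = ⅕ - u/5 (Y(u) = -(-1 + u)/5 = ⅕ - u/5)
Y(V(6)*P(-4) - 6) - q(103) = (⅕ - (-20*5 - 6)/5) - (-128 + 103)/(2*103) = (⅕ - (-100 - 6)/5) - (-25)/(2*103) = (⅕ - ⅕*(-106)) - 1*(-25/206) = (⅕ + 106/5) + 25/206 = 107/5 + 25/206 = 22167/1030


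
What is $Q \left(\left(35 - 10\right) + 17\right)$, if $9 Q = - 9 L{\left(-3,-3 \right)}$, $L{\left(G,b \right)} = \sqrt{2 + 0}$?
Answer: $- 42 \sqrt{2} \approx -59.397$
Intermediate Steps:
$L{\left(G,b \right)} = \sqrt{2}$
$Q = - \sqrt{2}$ ($Q = \frac{\left(-9\right) \sqrt{2}}{9} = - \sqrt{2} \approx -1.4142$)
$Q \left(\left(35 - 10\right) + 17\right) = - \sqrt{2} \left(\left(35 - 10\right) + 17\right) = - \sqrt{2} \left(25 + 17\right) = - \sqrt{2} \cdot 42 = - 42 \sqrt{2}$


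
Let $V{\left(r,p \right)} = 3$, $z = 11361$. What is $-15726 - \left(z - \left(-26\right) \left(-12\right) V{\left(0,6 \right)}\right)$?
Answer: $-26151$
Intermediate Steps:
$-15726 - \left(z - \left(-26\right) \left(-12\right) V{\left(0,6 \right)}\right) = -15726 - \left(11361 - \left(-26\right) \left(-12\right) 3\right) = -15726 + \left(312 \cdot 3 - 11361\right) = -15726 + \left(936 - 11361\right) = -15726 - 10425 = -26151$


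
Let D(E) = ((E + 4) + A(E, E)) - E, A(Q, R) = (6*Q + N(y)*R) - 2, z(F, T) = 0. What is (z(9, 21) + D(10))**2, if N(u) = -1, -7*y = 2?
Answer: 2704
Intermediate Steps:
y = -2/7 (y = -1/7*2 = -2/7 ≈ -0.28571)
A(Q, R) = -2 - R + 6*Q (A(Q, R) = (6*Q - R) - 2 = (-R + 6*Q) - 2 = -2 - R + 6*Q)
D(E) = 2 + 5*E (D(E) = ((E + 4) + (-2 - E + 6*E)) - E = ((4 + E) + (-2 + 5*E)) - E = (2 + 6*E) - E = 2 + 5*E)
(z(9, 21) + D(10))**2 = (0 + (2 + 5*10))**2 = (0 + (2 + 50))**2 = (0 + 52)**2 = 52**2 = 2704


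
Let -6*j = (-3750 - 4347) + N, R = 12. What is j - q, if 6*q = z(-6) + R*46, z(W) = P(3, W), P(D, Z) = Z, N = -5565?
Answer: 2186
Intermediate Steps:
z(W) = W
j = 2277 (j = -((-3750 - 4347) - 5565)/6 = -(-8097 - 5565)/6 = -⅙*(-13662) = 2277)
q = 91 (q = (-6 + 12*46)/6 = (-6 + 552)/6 = (⅙)*546 = 91)
j - q = 2277 - 1*91 = 2277 - 91 = 2186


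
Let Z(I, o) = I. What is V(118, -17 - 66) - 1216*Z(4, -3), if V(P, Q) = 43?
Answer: -4821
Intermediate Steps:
V(118, -17 - 66) - 1216*Z(4, -3) = 43 - 1216*4 = 43 - 4864 = -4821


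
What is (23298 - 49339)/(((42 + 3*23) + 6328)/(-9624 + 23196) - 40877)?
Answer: 353428452/554776205 ≈ 0.63706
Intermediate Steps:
(23298 - 49339)/(((42 + 3*23) + 6328)/(-9624 + 23196) - 40877) = -26041/(((42 + 69) + 6328)/13572 - 40877) = -26041/((111 + 6328)*(1/13572) - 40877) = -26041/(6439*(1/13572) - 40877) = -26041/(6439/13572 - 40877) = -26041/(-554776205/13572) = -26041*(-13572/554776205) = 353428452/554776205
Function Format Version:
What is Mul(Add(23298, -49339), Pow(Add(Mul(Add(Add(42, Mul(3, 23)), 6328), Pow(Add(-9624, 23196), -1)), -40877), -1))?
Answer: Rational(353428452, 554776205) ≈ 0.63706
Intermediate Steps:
Mul(Add(23298, -49339), Pow(Add(Mul(Add(Add(42, Mul(3, 23)), 6328), Pow(Add(-9624, 23196), -1)), -40877), -1)) = Mul(-26041, Pow(Add(Mul(Add(Add(42, 69), 6328), Pow(13572, -1)), -40877), -1)) = Mul(-26041, Pow(Add(Mul(Add(111, 6328), Rational(1, 13572)), -40877), -1)) = Mul(-26041, Pow(Add(Mul(6439, Rational(1, 13572)), -40877), -1)) = Mul(-26041, Pow(Add(Rational(6439, 13572), -40877), -1)) = Mul(-26041, Pow(Rational(-554776205, 13572), -1)) = Mul(-26041, Rational(-13572, 554776205)) = Rational(353428452, 554776205)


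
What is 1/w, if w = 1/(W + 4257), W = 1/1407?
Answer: 5989600/1407 ≈ 4257.0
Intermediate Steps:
W = 1/1407 ≈ 0.00071073
w = 1407/5989600 (w = 1/(1/1407 + 4257) = 1/(5989600/1407) = 1407/5989600 ≈ 0.00023491)
1/w = 1/(1407/5989600) = 5989600/1407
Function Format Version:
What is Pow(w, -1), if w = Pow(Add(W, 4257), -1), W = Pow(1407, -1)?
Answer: Rational(5989600, 1407) ≈ 4257.0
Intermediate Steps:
W = Rational(1, 1407) ≈ 0.00071073
w = Rational(1407, 5989600) (w = Pow(Add(Rational(1, 1407), 4257), -1) = Pow(Rational(5989600, 1407), -1) = Rational(1407, 5989600) ≈ 0.00023491)
Pow(w, -1) = Pow(Rational(1407, 5989600), -1) = Rational(5989600, 1407)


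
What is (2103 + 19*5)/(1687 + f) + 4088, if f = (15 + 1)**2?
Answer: 7945182/1943 ≈ 4089.1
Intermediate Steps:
f = 256 (f = 16**2 = 256)
(2103 + 19*5)/(1687 + f) + 4088 = (2103 + 19*5)/(1687 + 256) + 4088 = (2103 + 95)/1943 + 4088 = 2198*(1/1943) + 4088 = 2198/1943 + 4088 = 7945182/1943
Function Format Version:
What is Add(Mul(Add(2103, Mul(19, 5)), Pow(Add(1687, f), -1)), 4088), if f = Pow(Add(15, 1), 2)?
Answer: Rational(7945182, 1943) ≈ 4089.1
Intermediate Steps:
f = 256 (f = Pow(16, 2) = 256)
Add(Mul(Add(2103, Mul(19, 5)), Pow(Add(1687, f), -1)), 4088) = Add(Mul(Add(2103, Mul(19, 5)), Pow(Add(1687, 256), -1)), 4088) = Add(Mul(Add(2103, 95), Pow(1943, -1)), 4088) = Add(Mul(2198, Rational(1, 1943)), 4088) = Add(Rational(2198, 1943), 4088) = Rational(7945182, 1943)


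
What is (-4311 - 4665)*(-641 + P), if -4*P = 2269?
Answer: 10845252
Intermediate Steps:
P = -2269/4 (P = -1/4*2269 = -2269/4 ≈ -567.25)
(-4311 - 4665)*(-641 + P) = (-4311 - 4665)*(-641 - 2269/4) = -8976*(-4833/4) = 10845252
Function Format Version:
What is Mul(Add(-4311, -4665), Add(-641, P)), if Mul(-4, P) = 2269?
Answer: 10845252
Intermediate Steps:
P = Rational(-2269, 4) (P = Mul(Rational(-1, 4), 2269) = Rational(-2269, 4) ≈ -567.25)
Mul(Add(-4311, -4665), Add(-641, P)) = Mul(Add(-4311, -4665), Add(-641, Rational(-2269, 4))) = Mul(-8976, Rational(-4833, 4)) = 10845252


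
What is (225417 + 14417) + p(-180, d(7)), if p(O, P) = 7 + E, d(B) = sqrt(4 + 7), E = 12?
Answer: 239853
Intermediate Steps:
d(B) = sqrt(11)
p(O, P) = 19 (p(O, P) = 7 + 12 = 19)
(225417 + 14417) + p(-180, d(7)) = (225417 + 14417) + 19 = 239834 + 19 = 239853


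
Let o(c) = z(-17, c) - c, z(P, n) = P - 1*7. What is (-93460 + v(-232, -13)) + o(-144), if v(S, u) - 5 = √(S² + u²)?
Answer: -93335 + √53993 ≈ -93103.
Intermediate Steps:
z(P, n) = -7 + P (z(P, n) = P - 7 = -7 + P)
v(S, u) = 5 + √(S² + u²)
o(c) = -24 - c (o(c) = (-7 - 17) - c = -24 - c)
(-93460 + v(-232, -13)) + o(-144) = (-93460 + (5 + √((-232)² + (-13)²))) + (-24 - 1*(-144)) = (-93460 + (5 + √(53824 + 169))) + (-24 + 144) = (-93460 + (5 + √53993)) + 120 = (-93455 + √53993) + 120 = -93335 + √53993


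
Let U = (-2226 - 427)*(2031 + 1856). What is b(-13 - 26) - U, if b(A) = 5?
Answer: 10312216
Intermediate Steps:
U = -10312211 (U = -2653*3887 = -10312211)
b(-13 - 26) - U = 5 - 1*(-10312211) = 5 + 10312211 = 10312216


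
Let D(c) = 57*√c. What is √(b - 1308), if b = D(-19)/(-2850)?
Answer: √(-130800 - 2*I*√19)/10 ≈ 0.0012052 - 36.166*I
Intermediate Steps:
b = -I*√19/50 (b = (57*√(-19))/(-2850) = (57*(I*√19))*(-1/2850) = (57*I*√19)*(-1/2850) = -I*√19/50 ≈ -0.087178*I)
√(b - 1308) = √(-I*√19/50 - 1308) = √(-1308 - I*√19/50)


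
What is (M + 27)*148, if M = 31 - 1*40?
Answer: 2664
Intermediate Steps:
M = -9 (M = 31 - 40 = -9)
(M + 27)*148 = (-9 + 27)*148 = 18*148 = 2664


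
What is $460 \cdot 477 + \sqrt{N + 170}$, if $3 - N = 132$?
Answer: $219420 + \sqrt{41} \approx 2.1943 \cdot 10^{5}$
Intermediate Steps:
$N = -129$ ($N = 3 - 132 = -129$)
$460 \cdot 477 + \sqrt{N + 170} = 460 \cdot 477 + \sqrt{-129 + 170} = 219420 + \sqrt{41}$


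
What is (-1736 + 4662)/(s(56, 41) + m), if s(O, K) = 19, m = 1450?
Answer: 2926/1469 ≈ 1.9918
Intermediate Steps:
(-1736 + 4662)/(s(56, 41) + m) = (-1736 + 4662)/(19 + 1450) = 2926/1469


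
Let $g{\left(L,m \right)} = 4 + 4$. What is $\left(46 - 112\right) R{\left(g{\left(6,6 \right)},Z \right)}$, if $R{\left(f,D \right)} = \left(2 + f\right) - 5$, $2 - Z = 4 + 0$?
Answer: $-330$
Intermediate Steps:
$g{\left(L,m \right)} = 8$
$Z = -2$ ($Z = 2 - \left(4 + 0\right) = 2 - 4 = -2$)
$R{\left(f,D \right)} = -3 + f$
$\left(46 - 112\right) R{\left(g{\left(6,6 \right)},Z \right)} = \left(46 - 112\right) \left(-3 + 8\right) = \left(-66\right) 5 = -330$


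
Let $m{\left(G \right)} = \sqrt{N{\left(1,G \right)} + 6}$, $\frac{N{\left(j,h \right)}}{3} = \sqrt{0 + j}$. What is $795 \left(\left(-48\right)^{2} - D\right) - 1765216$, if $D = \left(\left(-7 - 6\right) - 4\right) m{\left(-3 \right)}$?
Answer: $107009$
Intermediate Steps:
$N{\left(j,h \right)} = 3 \sqrt{j}$ ($N{\left(j,h \right)} = 3 \sqrt{0 + j} = 3 \sqrt{j}$)
$m{\left(G \right)} = 3$ ($m{\left(G \right)} = \sqrt{3 \sqrt{1} + 6} = \sqrt{3 \cdot 1 + 6} = \sqrt{3 + 6} = \sqrt{9} = 3$)
$D = -51$ ($D = \left(\left(-7 - 6\right) - 4\right) 3 = \left(-13 - 4\right) 3 = \left(-17\right) 3 = -51$)
$795 \left(\left(-48\right)^{2} - D\right) - 1765216 = 795 \left(\left(-48\right)^{2} - -51\right) - 1765216 = 795 \left(2304 + 51\right) - 1765216 = 795 \cdot 2355 - 1765216 = 1872225 - 1765216 = 107009$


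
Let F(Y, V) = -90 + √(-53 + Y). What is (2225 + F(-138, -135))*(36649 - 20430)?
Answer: 34627565 + 16219*I*√191 ≈ 3.4628e+7 + 2.2415e+5*I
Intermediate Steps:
(2225 + F(-138, -135))*(36649 - 20430) = (2225 + (-90 + √(-53 - 138)))*(36649 - 20430) = (2225 + (-90 + √(-191)))*16219 = (2225 + (-90 + I*√191))*16219 = (2135 + I*√191)*16219 = 34627565 + 16219*I*√191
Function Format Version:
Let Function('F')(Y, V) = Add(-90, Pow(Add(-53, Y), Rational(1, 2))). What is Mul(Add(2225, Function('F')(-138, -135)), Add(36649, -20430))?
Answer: Add(34627565, Mul(16219, I, Pow(191, Rational(1, 2)))) ≈ Add(3.4628e+7, Mul(2.2415e+5, I))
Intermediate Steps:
Mul(Add(2225, Function('F')(-138, -135)), Add(36649, -20430)) = Mul(Add(2225, Add(-90, Pow(Add(-53, -138), Rational(1, 2)))), Add(36649, -20430)) = Mul(Add(2225, Add(-90, Pow(-191, Rational(1, 2)))), 16219) = Mul(Add(2225, Add(-90, Mul(I, Pow(191, Rational(1, 2))))), 16219) = Mul(Add(2135, Mul(I, Pow(191, Rational(1, 2)))), 16219) = Add(34627565, Mul(16219, I, Pow(191, Rational(1, 2))))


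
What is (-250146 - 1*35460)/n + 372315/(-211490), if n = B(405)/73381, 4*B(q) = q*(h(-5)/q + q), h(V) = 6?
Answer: -168854631777165/330389678 ≈ -5.1108e+5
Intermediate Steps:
B(q) = q*(q + 6/q)/4 (B(q) = (q*(6/q + q))/4 = (q*(q + 6/q))/4 = q*(q + 6/q)/4)
n = 23433/41932 (n = (3/2 + (1/4)*405**2)/73381 = (3/2 + (1/4)*164025)*(1/73381) = (3/2 + 164025/4)*(1/73381) = (164031/4)*(1/73381) = 23433/41932 ≈ 0.55883)
(-250146 - 1*35460)/n + 372315/(-211490) = (-250146 - 1*35460)/(23433/41932) + 372315/(-211490) = (-250146 - 35460)*(41932/23433) + 372315*(-1/211490) = -285606*41932/23433 - 74463/42298 = -3992010264/7811 - 74463/42298 = -168854631777165/330389678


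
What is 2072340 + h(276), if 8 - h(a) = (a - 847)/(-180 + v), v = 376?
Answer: 406180779/196 ≈ 2.0724e+6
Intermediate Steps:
h(a) = 345/28 - a/196 (h(a) = 8 - (a - 847)/(-180 + 376) = 8 - (-847 + a)/196 = 8 - (-121/28 + a/196) = 8 + (121/28 - a/196) = 345/28 - a/196)
2072340 + h(276) = 2072340 + (345/28 - 1/196*276) = 2072340 + (345/28 - 69/49) = 2072340 + 2139/196 = 406180779/196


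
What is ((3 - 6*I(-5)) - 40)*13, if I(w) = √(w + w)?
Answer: -481 - 78*I*√10 ≈ -481.0 - 246.66*I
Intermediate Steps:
I(w) = √2*√w (I(w) = √(2*w) = √2*√w)
((3 - 6*I(-5)) - 40)*13 = ((3 - 6*√2*√(-5)) - 40)*13 = ((3 - 6*√2*I*√5) - 40)*13 = ((3 - 6*I*√10) - 40)*13 = (-37 - 6*I*√10)*13 = -481 - 78*I*√10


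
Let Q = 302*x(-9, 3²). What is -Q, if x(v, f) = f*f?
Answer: -24462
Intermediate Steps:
x(v, f) = f²
Q = 24462 (Q = 302*(3²)² = 302*9² = 302*81 = 24462)
-Q = -1*24462 = -24462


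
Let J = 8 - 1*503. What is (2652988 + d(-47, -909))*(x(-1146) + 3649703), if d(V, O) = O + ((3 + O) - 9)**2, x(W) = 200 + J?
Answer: 12733893932032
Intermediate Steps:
J = -495 (J = 8 - 503 = -495)
x(W) = -295 (x(W) = 200 - 495 = -295)
d(V, O) = O + (-6 + O)**2
(2652988 + d(-47, -909))*(x(-1146) + 3649703) = (2652988 + (-909 + (-6 - 909)**2))*(-295 + 3649703) = (2652988 + (-909 + (-915)**2))*3649408 = (2652988 + (-909 + 837225))*3649408 = (2652988 + 836316)*3649408 = 3489304*3649408 = 12733893932032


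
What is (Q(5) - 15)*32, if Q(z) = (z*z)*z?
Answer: 3520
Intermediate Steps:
Q(z) = z³ (Q(z) = z²*z = z³)
(Q(5) - 15)*32 = (5³ - 15)*32 = (125 - 15)*32 = 110*32 = 3520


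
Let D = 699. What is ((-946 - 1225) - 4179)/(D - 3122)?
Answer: 6350/2423 ≈ 2.6207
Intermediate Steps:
((-946 - 1225) - 4179)/(D - 3122) = ((-946 - 1225) - 4179)/(699 - 3122) = (-2171 - 4179)/(-2423) = -6350*(-1/2423) = 6350/2423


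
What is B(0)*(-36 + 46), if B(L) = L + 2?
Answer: 20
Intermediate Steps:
B(L) = 2 + L
B(0)*(-36 + 46) = (2 + 0)*(-36 + 46) = 2*10 = 20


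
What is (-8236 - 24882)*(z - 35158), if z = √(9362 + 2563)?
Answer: 1164362644 - 496770*√53 ≈ 1.1607e+9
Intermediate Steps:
z = 15*√53 (z = √11925 = 15*√53 ≈ 109.20)
(-8236 - 24882)*(z - 35158) = (-8236 - 24882)*(15*√53 - 35158) = -33118*(-35158 + 15*√53) = 1164362644 - 496770*√53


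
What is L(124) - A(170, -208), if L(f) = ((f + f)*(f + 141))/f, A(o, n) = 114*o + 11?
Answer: -18861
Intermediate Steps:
A(o, n) = 11 + 114*o
L(f) = 282 + 2*f (L(f) = ((2*f)*(141 + f))/f = (2*f*(141 + f))/f = 282 + 2*f)
L(124) - A(170, -208) = (282 + 2*124) - (11 + 114*170) = (282 + 248) - (11 + 19380) = 530 - 1*19391 = 530 - 19391 = -18861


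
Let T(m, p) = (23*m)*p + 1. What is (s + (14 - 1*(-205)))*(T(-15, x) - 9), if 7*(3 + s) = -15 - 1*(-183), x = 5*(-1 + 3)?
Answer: -829920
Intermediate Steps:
x = 10 (x = 5*2 = 10)
T(m, p) = 1 + 23*m*p (T(m, p) = 23*m*p + 1 = 1 + 23*m*p)
s = 21 (s = -3 + (-15 - 1*(-183))/7 = -3 + (-15 + 183)/7 = -3 + (1/7)*168 = -3 + 24 = 21)
(s + (14 - 1*(-205)))*(T(-15, x) - 9) = (21 + (14 - 1*(-205)))*((1 + 23*(-15)*10) - 9) = (21 + (14 + 205))*((1 - 3450) - 9) = (21 + 219)*(-3449 - 9) = 240*(-3458) = -829920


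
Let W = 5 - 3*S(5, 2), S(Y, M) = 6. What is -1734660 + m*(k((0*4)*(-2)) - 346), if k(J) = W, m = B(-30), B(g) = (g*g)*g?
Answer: 7958340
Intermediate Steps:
B(g) = g**3 (B(g) = g**2*g = g**3)
m = -27000 (m = (-30)**3 = -27000)
W = -13 (W = 5 - 3*6 = 5 - 18 = -13)
k(J) = -13
-1734660 + m*(k((0*4)*(-2)) - 346) = -1734660 - 27000*(-13 - 346) = -1734660 - 27000*(-359) = -1734660 + 9693000 = 7958340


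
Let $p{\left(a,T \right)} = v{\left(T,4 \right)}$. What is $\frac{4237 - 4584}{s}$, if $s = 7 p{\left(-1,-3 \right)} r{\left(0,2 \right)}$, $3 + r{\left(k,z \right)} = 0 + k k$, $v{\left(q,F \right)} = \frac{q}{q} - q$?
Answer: $\frac{347}{84} \approx 4.131$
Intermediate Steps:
$v{\left(q,F \right)} = 1 - q$
$p{\left(a,T \right)} = 1 - T$
$r{\left(k,z \right)} = -3 + k^{2}$ ($r{\left(k,z \right)} = -3 + \left(0 + k k\right) = -3 + \left(0 + k^{2}\right) = -3 + k^{2}$)
$s = -84$ ($s = 7 \left(1 - -3\right) \left(-3 + 0^{2}\right) = 7 \left(1 + 3\right) \left(-3 + 0\right) = 7 \cdot 4 \left(-3\right) = 28 \left(-3\right) = -84$)
$\frac{4237 - 4584}{s} = \frac{4237 - 4584}{-84} = \left(-347\right) \left(- \frac{1}{84}\right) = \frac{347}{84}$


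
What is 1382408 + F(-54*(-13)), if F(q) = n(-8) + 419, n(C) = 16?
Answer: 1382843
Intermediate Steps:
F(q) = 435 (F(q) = 16 + 419 = 435)
1382408 + F(-54*(-13)) = 1382408 + 435 = 1382843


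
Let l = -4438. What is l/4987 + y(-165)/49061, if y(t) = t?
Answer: -218555573/244667207 ≈ -0.89328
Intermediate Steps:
l/4987 + y(-165)/49061 = -4438/4987 - 165/49061 = -218555573/244667207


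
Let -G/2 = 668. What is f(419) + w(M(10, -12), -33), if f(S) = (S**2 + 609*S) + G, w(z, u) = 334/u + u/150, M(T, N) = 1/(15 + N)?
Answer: 708486337/1650 ≈ 4.2939e+5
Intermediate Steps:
G = -1336 (G = -2*668 = -1336)
w(z, u) = 334/u + u/150 (w(z, u) = 334/u + u*(1/150) = 334/u + u/150)
f(S) = -1336 + S**2 + 609*S (f(S) = (S**2 + 609*S) - 1336 = -1336 + S**2 + 609*S)
f(419) + w(M(10, -12), -33) = (-1336 + 419**2 + 609*419) + (334/(-33) + (1/150)*(-33)) = (-1336 + 175561 + 255171) + (334*(-1/33) - 11/50) = 429396 + (-334/33 - 11/50) = 429396 - 17063/1650 = 708486337/1650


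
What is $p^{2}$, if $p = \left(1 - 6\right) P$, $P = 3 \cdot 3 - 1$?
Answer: $1600$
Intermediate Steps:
$P = 8$ ($P = 9 - 1 = 8$)
$p = -40$ ($p = \left(1 - 6\right) 8 = \left(-5\right) 8 = -40$)
$p^{2} = \left(-40\right)^{2} = 1600$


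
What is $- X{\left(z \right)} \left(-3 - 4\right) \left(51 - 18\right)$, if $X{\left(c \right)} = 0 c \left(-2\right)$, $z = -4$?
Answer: $0$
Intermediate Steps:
$X{\left(c \right)} = 0$ ($X{\left(c \right)} = 0 \left(-2\right) = 0$)
$- X{\left(z \right)} \left(-3 - 4\right) \left(51 - 18\right) = - 0 \left(-3 - 4\right) \left(51 - 18\right) = - 0 \left(-7\right) 33 = - 0 \cdot 33 = \left(-1\right) 0 = 0$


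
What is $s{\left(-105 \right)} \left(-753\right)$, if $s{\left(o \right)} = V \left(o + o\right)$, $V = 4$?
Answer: $632520$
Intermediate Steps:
$s{\left(o \right)} = 8 o$ ($s{\left(o \right)} = 4 \left(o + o\right) = 4 \cdot 2 o = 8 o$)
$s{\left(-105 \right)} \left(-753\right) = 8 \left(-105\right) \left(-753\right) = \left(-840\right) \left(-753\right) = 632520$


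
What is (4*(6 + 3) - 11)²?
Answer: 625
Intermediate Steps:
(4*(6 + 3) - 11)² = (4*9 - 11)² = (36 - 11)² = 25² = 625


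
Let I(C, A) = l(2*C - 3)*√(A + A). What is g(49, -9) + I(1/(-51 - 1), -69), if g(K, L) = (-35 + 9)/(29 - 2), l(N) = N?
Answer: -26/27 - 79*I*√138/26 ≈ -0.96296 - 35.694*I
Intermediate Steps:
I(C, A) = √2*√A*(-3 + 2*C) (I(C, A) = (2*C - 3)*√(A + A) = (-3 + 2*C)*√(2*A) = (-3 + 2*C)*(√2*√A) = √2*√A*(-3 + 2*C))
g(K, L) = -26/27
g(49, -9) + I(1/(-51 - 1), -69) = -26/27 + √2*√(-69)*(-3 + 2/(-51 - 1)) = -26/27 + √2*(I*√69)*(-3 + 2/(-52)) = -26/27 + √2*(I*√69)*(-3 + 2*(-1/52)) = -26/27 + √2*(I*√69)*(-3 - 1/26) = -26/27 + √2*(I*√69)*(-79/26) = -26/27 - 79*I*√138/26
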